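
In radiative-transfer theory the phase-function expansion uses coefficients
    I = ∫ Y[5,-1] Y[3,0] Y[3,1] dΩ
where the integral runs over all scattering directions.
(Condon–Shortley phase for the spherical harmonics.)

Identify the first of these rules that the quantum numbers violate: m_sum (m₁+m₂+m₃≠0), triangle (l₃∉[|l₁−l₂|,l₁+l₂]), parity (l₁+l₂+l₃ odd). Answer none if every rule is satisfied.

parity

m₁+m₂+m₃ = -1 + 0 + 1 = 0  ✓
triangle: |5−3|=2 ≤ l₃=3 ≤ 5+3=8  ✓
parity: l₁+l₂+l₃ = 11 is odd  ✗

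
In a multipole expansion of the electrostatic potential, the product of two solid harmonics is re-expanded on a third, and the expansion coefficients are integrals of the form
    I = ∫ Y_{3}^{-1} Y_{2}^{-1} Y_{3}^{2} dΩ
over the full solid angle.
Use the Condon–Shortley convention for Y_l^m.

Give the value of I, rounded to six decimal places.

0.162868

Checks pass: Σm=0; 8 even; l₃=3∈[1,5].
(2·3+1)(2·2+1)(2·3+1) = 245
Δ: 2! 4! 2! / 9! → 1/3780
sum: t=0:+1/24 t=1:−1/4 t=2:+1/24 = -1/6
3j²(3 2 3; 0 0 0) = Δ·Π!·Σ² = 4/105  (sign +1)
sum: t=0:+1/48 t=1:−1/12 = -1/16
3j²(3 2 3; -1 -1 2) = Δ·Π!·Σ² = 1/28  (sign +1)
combine: 4πI² = 245·4/105·1/28 = 1/3
take √, sign +1: I = 0.16286750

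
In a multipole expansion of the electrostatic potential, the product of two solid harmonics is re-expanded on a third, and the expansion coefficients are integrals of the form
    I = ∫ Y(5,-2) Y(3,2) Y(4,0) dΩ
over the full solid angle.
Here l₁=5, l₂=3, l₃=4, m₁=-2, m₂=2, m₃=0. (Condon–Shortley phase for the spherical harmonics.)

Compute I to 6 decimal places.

Checks pass: Σm=0; 12 even; l₃=4∈[2,8].
(2·5+1)(2·3+1)(2·4+1) = 693
Δ: 4! 6! 2! / 13! → 1/180180
sum: t=1:−1/576 t=2:+1/144 t=3:−1/576 = 1/288
3j²(5 3 4; 0 0 0) = Δ·Π!·Σ² = 20/1001  (sign +1)
sum: t=3:−1/576 t=4:+1/864 = -1/1728
3j²(5 3 4; -2 2 0) = Δ·Π!·Σ² = 5/1287  (sign -1)
combine: 4πI² = 693·20/1001·5/1287 = 100/1859
take √, sign -1: I = -0.06542675

-0.065427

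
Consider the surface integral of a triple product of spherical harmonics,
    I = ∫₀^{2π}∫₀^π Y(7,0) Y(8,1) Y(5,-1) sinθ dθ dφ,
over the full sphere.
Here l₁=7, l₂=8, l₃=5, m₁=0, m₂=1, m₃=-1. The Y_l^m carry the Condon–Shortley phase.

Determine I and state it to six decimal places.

Checks pass: Σm=0; 20 even; l₃=5∈[1,15].
(2·7+1)(2·8+1)(2·5+1) = 2805
Δ: 10! 4! 6! / 21! → 1/814773960
sum: t=3:−1/87091200 t=4:+1/4976640 t=5:−1/2073600 t=6:+1/4976640 t=7:−1/87091200 = -1/9676800
3j²(7 8 5; 0 0 0) = Δ·Π!·Σ² = 360/46189  (sign +1)
sum: t=3:−1/522547200 t=4:+1/12441600 t=5:−1/2764800 t=6:+1/3732480 t=7:−1/34836480 = -23/522547200
3j²(7 8 5; 0 1 -1) = Δ·Π!·Σ² = 529/277134  (sign -1)
combine: 4πI² = 2805·360/46189·529/277134 = 476100/11408683
take √, sign -1: I = -0.05762705

-0.057627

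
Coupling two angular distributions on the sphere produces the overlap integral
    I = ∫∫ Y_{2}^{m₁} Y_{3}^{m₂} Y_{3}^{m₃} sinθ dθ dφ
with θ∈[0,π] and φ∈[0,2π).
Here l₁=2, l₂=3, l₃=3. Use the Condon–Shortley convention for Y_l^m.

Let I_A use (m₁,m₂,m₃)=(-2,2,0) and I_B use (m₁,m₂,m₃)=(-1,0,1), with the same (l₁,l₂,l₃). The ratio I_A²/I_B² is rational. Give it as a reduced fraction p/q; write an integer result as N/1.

10/1

Same 2,3,3: normalisation and zero-m 3j drop out of the ratio.
A: Δ: 2! 2! 4! / 9! → 1/3780; sum: t=2:+1/24 = 1/24; 3j²(2 3 3; -2 2 0) = Δ·Π!·Σ² = 1/21  (sign -1)
B: Δ: 2! 2! 4! / 9! → 1/3780; sum: t=1:−1/8 t=2:+1/12 = -1/24; 3j²(2 3 3; -1 0 1) = Δ·Π!·Σ² = 1/210  (sign -1)
I_A²/I_B² = (1/21)/(1/210) = 10/1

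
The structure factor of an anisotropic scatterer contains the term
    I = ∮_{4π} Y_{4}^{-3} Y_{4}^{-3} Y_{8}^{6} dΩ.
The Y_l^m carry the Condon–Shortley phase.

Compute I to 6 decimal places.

Checks pass: Σm=0; 16 even; l₃=8∈[0,8].
(2·4+1)(2·4+1)(2·8+1) = 1377
Δ: 0! 8! 8! / 17! → 1/218790
sum: t=0:+1/331776 = 1/331776
3j²(4 4 8; 0 0 0) = Δ·Π!·Σ² = 490/21879  (sign +1)
sum: t=0:+1/25401600 = 1/25401600
3j²(4 4 8; -3 -3 6) = Δ·Π!·Σ² = 8/255  (sign +1)
combine: 4πI² = 1377·490/21879·8/255 = 2352/2431
take √, sign +1: I = 0.27747333

0.277473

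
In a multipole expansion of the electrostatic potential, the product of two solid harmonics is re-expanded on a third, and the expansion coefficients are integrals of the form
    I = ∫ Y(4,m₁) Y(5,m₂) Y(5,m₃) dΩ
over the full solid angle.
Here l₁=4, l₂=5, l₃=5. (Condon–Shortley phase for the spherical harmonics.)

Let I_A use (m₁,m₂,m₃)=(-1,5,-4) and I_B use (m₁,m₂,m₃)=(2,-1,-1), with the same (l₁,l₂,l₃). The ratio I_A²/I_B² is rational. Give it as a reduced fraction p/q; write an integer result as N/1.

Same 4,5,5: normalisation and zero-m 3j drop out of the ratio.
A: Δ: 4! 4! 6! / 15! → 1/3153150; sum: t=4:+1/103680 = 1/103680; 3j²(4 5 5; -1 5 -4) = Δ·Π!·Σ² = 4/143  (sign -1)
B: Δ: 4! 4! 6! / 15! → 1/3153150; sum: t=0:+1/4608 t=1:−1/1296 t=2:+1/4608 = -7/20736; 3j²(4 5 5; 2 -1 -1) = Δ·Π!·Σ² = 20/1287  (sign -1)
I_A²/I_B² = (4/143)/(20/1287) = 9/5

9/5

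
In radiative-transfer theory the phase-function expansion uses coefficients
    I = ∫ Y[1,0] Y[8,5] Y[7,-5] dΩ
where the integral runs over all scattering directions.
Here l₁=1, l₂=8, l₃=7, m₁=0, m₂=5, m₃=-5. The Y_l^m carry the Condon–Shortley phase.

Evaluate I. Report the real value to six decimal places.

-0.191081

Rules hold: Σm=0, L=16 even, 7≤7≤9.
N = 3·17·15 = 765
Δ = 2!·0!·14!/17! = 1/2040
Racah Σ t=1..1: t=1:−1/25401600 = -1/25401600
⇒ 3j(1 8 7; 0 0 0)² = 8/255, sgn +1
Racah Σ t=1..1: t=1:−1/958003200 = -1/958003200
⇒ 3j(1 8 7; 0 5 -5)² = 13/680, sgn -1
4πI² = N·(3j₀)²·(3jₘ)² = 39/85
I = -1·√(0.458824/4π) = -0.19108118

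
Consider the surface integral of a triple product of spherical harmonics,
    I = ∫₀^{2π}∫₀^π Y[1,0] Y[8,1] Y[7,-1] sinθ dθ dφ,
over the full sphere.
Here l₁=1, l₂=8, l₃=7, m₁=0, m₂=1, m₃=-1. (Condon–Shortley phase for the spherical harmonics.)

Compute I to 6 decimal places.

-0.242860

Checks pass: Σm=0; 16 even; l₃=7∈[7,9].
(2·1+1)(2·8+1)(2·7+1) = 765
Δ: 2! 0! 14! / 17! → 1/2040
sum: t=1:−1/25401600 = -1/25401600
3j²(1 8 7; 0 0 0) = Δ·Π!·Σ² = 8/255  (sign +1)
sum: t=1:−1/29030400 = -1/29030400
3j²(1 8 7; 0 1 -1) = Δ·Π!·Σ² = 21/680  (sign -1)
combine: 4πI² = 765·8/255·21/680 = 63/85
take √, sign -1: I = -0.24285994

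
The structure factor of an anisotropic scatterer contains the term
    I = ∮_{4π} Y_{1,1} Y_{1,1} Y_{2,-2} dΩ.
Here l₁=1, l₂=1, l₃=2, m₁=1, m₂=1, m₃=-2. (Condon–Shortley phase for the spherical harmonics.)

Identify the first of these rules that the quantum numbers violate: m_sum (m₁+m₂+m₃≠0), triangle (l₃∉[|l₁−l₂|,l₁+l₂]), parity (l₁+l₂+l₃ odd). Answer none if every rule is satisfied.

Σmᵢ = 0  ✓
l₃∈[|l₁−l₂|,l₁+l₂]=[0,2], have l₃=2  ✓
Σlᵢ = 4 ⇒ even  ✓

none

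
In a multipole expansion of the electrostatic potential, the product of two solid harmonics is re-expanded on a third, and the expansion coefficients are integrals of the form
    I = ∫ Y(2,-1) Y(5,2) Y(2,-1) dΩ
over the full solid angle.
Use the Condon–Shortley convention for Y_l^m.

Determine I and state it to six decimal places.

0.000000

l₃=2 ∉ [3,7] — triangle fails ⇒ I = 0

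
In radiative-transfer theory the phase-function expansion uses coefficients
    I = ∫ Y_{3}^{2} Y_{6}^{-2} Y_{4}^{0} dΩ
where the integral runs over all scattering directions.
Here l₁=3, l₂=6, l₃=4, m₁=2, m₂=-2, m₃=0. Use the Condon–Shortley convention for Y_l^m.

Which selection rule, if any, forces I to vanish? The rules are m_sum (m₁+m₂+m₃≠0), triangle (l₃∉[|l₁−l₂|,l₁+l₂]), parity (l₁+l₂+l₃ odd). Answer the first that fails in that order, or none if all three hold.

Σmᵢ = 0  ✓
l₃∈[|l₁−l₂|,l₁+l₂]=[3,9], have l₃=4  ✓
Σlᵢ = 13 ⇒ odd  ✗

parity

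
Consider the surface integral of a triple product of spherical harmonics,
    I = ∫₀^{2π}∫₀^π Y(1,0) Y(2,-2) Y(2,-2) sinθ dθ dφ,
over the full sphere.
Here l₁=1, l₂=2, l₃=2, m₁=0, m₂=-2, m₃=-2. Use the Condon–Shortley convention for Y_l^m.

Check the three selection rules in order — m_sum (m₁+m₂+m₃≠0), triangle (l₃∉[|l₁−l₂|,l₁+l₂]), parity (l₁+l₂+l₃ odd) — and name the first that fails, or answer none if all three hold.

m_sum

m₁+m₂+m₃ = 0 − 2 − 2 = -4  ✗
triangle: |1−2|=1 ≤ l₃=2 ≤ 1+2=3
parity: l₁+l₂+l₃ = 5 is odd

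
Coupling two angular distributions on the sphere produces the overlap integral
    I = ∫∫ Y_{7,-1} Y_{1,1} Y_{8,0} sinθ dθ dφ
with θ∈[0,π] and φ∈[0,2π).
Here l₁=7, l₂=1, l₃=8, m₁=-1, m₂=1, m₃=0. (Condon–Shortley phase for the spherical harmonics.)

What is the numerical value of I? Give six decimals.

0.161907

Rules hold: Σm=0, L=16 even, 6≤8≤8.
N = 15·3·17 = 765
Δ = 0!·14!·2!/17! = 1/2040
Racah Σ t=0..0: t=0:+1/25401600 = 1/25401600
⇒ 3j(7 1 8; 0 0 0)² = 8/255, sgn +1
Racah Σ t=0..0: t=0:+1/58060800 = 1/58060800
⇒ 3j(7 1 8; -1 1 0)² = 7/510, sgn +1
4πI² = N·(3j₀)²·(3jₘ)² = 28/85
I = +1·√(0.329412/4π) = 0.16190663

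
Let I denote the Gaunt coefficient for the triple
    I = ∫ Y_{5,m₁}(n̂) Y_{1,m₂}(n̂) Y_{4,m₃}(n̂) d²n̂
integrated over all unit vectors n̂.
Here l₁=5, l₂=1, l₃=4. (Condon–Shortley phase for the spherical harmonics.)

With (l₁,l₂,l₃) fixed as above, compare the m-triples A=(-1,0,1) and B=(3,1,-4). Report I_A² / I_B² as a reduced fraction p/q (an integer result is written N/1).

l's match ⇒ only the (l;m) 3-j factors differ between A and B.
A: triangle coeff Δ(5,1,4) = 1/495; Σ_t [1,1]: t=1:−1/720 = -1/720; (3j)²=8/165 [(5 1 4; -1 0 1)], sign=+1
B: triangle coeff Δ(5,1,4) = 1/495; Σ_t [2,2]: t=2:+1/80640 = 1/80640; (3j)²=1/495 [(5 1 4; 3 1 -4)], sign=+1
I_A²/I_B² = (8/165)/(1/495) = 24/1

24/1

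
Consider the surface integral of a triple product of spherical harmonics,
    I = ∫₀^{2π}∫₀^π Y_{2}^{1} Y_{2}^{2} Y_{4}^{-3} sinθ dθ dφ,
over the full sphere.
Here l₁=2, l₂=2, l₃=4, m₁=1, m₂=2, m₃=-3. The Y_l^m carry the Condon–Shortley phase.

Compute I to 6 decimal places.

Rules hold: Σm=0, L=8 even, 0≤4≤4.
N = 5·5·9 = 225
Δ = 0!·4!·4!/9! = 1/630
Racah Σ t=0..0: t=0:+1/16 = 1/16
⇒ 3j(2 2 4; 0 0 0)² = 2/35, sgn +1
Racah Σ t=0..0: t=0:+1/144 = 1/144
⇒ 3j(2 2 4; 1 2 -3)² = 1/18, sgn -1
4πI² = N·(3j₀)²·(3jₘ)² = 5/7
I = -1·√(0.714286/4π) = -0.23841361

-0.238414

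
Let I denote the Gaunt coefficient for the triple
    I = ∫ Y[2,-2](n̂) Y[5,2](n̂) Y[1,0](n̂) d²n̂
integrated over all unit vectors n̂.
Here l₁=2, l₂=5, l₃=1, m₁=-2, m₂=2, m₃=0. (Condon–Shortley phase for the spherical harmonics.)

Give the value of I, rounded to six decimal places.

triangle: need 3≤l₃≤7, have 1; I=0

0.000000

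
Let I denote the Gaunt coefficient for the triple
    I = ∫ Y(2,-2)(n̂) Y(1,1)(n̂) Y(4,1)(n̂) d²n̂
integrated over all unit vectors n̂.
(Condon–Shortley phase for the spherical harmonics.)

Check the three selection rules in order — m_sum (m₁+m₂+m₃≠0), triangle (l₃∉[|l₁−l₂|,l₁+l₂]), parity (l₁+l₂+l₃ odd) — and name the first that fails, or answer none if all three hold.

m₁+m₂+m₃ = -2 + 1 + 1 = 0  ✓
triangle: |2−1|=1 ≤ l₃=4 ≤ 2+1=3  ✗
parity: l₁+l₂+l₃ = 7 is odd

triangle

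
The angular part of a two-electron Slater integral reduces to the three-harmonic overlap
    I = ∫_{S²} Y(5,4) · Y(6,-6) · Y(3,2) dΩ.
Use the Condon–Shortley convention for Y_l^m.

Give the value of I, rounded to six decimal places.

0.207001

Checks pass: Σm=0; 14 even; l₃=3∈[1,11].
(2·5+1)(2·6+1)(2·3+1) = 1001
Δ: 8! 2! 4! / 15! → 1/675675
sum: t=3:−1/8640 t=4:+1/2304 t=5:−1/8640 = 7/34560
3j²(5 6 3; 0 0 0) = Δ·Π!·Σ² = 7/429  (sign -1)
sum: t=0:+1/967680 = 1/967680
3j²(5 6 3; 4 -6 2) = Δ·Π!·Σ² = 3/91  (sign -1)
combine: 4πI² = 1001·7/429·3/91 = 7/13
take √, sign +1: I = 0.20700098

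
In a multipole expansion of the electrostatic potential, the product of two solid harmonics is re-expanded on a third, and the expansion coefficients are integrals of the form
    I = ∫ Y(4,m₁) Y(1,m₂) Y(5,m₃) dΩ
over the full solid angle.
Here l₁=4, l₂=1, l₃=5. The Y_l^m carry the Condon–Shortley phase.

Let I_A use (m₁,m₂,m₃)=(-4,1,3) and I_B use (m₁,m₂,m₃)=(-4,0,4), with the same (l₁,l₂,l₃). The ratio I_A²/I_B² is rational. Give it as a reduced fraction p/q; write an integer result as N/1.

1/9

Same 4,1,5: normalisation and zero-m 3j drop out of the ratio.
A: Δ: 0! 8! 2! / 11! → 1/495; sum: t=0:+1/80640 = 1/80640; 3j²(4 1 5; -4 1 3) = Δ·Π!·Σ² = 1/495  (sign +1)
B: Δ: 0! 8! 2! / 11! → 1/495; sum: t=0:+1/40320 = 1/40320; 3j²(4 1 5; -4 0 4) = Δ·Π!·Σ² = 1/55  (sign -1)
I_A²/I_B² = (1/495)/(1/55) = 1/9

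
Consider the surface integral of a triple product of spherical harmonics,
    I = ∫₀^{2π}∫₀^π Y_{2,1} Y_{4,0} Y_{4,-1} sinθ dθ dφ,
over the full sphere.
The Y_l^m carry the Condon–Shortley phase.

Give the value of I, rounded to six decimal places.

-0.044869

Rules hold: Σm=0, L=10 even, 2≤4≤6.
N = 5·9·9 = 405
Δ = 2!·2!·6!/11! = 1/13860
Racah Σ t=0..2: t=0:+1/192 t=1:−1/36 t=2:+1/192 = -5/288
⇒ 3j(2 4 4; 0 0 0)² = 20/693, sgn -1
Racah Σ t=0..1: t=0:+1/96 t=1:−1/72 = -1/288
⇒ 3j(2 4 4; 1 0 -1)² = 1/462, sgn +1
4πI² = N·(3j₀)²·(3jₘ)² = 150/5929
I = -1·√(0.0252994/4π) = -0.04486937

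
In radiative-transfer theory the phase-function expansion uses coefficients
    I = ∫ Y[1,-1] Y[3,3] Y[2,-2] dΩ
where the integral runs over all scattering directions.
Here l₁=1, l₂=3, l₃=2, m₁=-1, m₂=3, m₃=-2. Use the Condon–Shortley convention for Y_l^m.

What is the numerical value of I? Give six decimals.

m-sum 0 ✓  L=6 even ✓  2≤2≤4 ✓
Π(2lᵢ+1) = 3×7×5 = 105
triangle coeff Δ(1,3,2) = 1/105
Σ_t [1,1]: t=1:−1/4 = -1/4
(3j)²=3/35 [(1 3 2; 0 0 0)], sign=-1
Σ_t [2,2]: t=2:+1/48 = 1/48
(3j)²=1/7 [(1 3 2; -1 3 -2)], sign=+1
⇒ 4πI² = 9/7
I = (-1)√(9/7/(4π)) = -0.31986543

-0.319865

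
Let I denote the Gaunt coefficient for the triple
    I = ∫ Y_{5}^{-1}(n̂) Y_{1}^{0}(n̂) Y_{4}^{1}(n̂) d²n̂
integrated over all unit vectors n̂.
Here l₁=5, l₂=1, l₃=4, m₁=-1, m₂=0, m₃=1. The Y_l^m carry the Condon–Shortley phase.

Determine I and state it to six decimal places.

-0.240571

m-sum 0 ✓  L=10 even ✓  4≤4≤6 ✓
Π(2lᵢ+1) = 11×3×9 = 297
triangle coeff Δ(5,1,4) = 1/495
Σ_t [1,1]: t=1:−1/576 = -1/576
(3j)²=5/99 [(5 1 4; 0 0 0)], sign=-1
Σ_t [1,1]: t=1:−1/720 = -1/720
(3j)²=8/165 [(5 1 4; -1 0 1)], sign=+1
⇒ 4πI² = 8/11
I = (-1)√(8/11/(4π)) = -0.24057125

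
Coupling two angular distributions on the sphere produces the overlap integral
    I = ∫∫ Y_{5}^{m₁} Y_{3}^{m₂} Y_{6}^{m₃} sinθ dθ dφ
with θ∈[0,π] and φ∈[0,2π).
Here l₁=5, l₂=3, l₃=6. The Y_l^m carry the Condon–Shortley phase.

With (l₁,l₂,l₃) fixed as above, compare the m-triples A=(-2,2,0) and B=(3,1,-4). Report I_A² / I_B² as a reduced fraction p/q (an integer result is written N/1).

Shared (l₁,l₂,l₃)=(5,3,6): N and (l;000)² cancel in I_A²/I_B².
A: Δ = 2!·8!·4!/15! = 1/675675; Racah Σ t=1..2: t=1:−1/34560 t=2:+1/8640 = 1/11520; ⇒ 3j(5 3 6; -2 2 0)² = 3/143, sgn +1
B: Δ = 2!·8!·4!/15! = 1/675675; Racah Σ t=0..2: t=0:+1/69120 t=1:−1/30240 t=2:+1/322560 = -1/64512; ⇒ 3j(5 3 6; 3 1 -4)² = 10/1001, sgn -1
I_A²/I_B² = (3/143)/(10/1001) = 21/10

21/10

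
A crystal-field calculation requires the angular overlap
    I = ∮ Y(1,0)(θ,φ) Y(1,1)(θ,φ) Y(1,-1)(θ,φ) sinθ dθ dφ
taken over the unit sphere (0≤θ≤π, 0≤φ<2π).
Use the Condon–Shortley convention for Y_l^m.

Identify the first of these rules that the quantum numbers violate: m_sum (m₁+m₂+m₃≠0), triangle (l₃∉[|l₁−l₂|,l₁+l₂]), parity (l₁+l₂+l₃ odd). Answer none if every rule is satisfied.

parity

m₁+m₂+m₃ = 0 + 1 − 1 = 0  ✓
triangle: |1−1|=0 ≤ l₃=1 ≤ 1+1=2  ✓
parity: l₁+l₂+l₃ = 3 is odd  ✗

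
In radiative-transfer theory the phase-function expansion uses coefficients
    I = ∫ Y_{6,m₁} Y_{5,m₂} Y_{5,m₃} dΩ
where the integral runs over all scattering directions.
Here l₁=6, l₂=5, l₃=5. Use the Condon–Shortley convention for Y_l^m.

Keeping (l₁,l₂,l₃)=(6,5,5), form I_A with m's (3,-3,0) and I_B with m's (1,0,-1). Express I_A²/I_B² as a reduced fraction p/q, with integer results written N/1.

Same 6,5,5: normalisation and zero-m 3j drop out of the ratio.
A: Δ: 6! 6! 4! / 17! → 1/28588560; sum: t=0:+1/103680 t=1:−1/34560 t=2:+1/138240 = -1/82944; 3j²(6 5 5; 3 -3 0) = Δ·Π!·Σ² = 125/9724  (sign +1)
B: Δ: 6! 6! 4! / 17! → 1/28588560; sum: t=1:−1/138240 t=2:+1/10368 t=3:−1/6912 t=4:+1/34560 t=5:−1/2073600 = -7/259200; 3j²(6 5 5; 1 0 -1) = Δ·Π!·Σ² = 28/7293  (sign -1)
I_A²/I_B² = (125/9724)/(28/7293) = 375/112

375/112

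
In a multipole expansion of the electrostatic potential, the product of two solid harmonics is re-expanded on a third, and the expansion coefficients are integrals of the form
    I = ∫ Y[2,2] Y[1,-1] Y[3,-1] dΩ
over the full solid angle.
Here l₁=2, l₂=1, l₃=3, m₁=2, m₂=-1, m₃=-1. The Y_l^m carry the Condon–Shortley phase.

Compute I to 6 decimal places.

-0.082589

m-sum 0 ✓  L=6 even ✓  1≤3≤3 ✓
Π(2lᵢ+1) = 5×3×7 = 105
triangle coeff Δ(2,1,3) = 1/105
Σ_t [0,0]: t=0:+1/4 = 1/4
(3j)²=3/35 [(2 1 3; 0 0 0)], sign=-1
Σ_t [0,0]: t=0:+1/48 = 1/48
(3j)²=1/105 [(2 1 3; 2 -1 -1)], sign=+1
⇒ 4πI² = 3/35
I = (-1)√(3/35/(4π)) = -0.08258890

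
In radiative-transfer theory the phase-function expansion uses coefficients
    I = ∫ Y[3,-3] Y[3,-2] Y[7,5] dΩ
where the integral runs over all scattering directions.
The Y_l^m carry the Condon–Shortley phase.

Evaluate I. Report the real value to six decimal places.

0.000000

triangle: need 0≤l₃≤6, have 7; I=0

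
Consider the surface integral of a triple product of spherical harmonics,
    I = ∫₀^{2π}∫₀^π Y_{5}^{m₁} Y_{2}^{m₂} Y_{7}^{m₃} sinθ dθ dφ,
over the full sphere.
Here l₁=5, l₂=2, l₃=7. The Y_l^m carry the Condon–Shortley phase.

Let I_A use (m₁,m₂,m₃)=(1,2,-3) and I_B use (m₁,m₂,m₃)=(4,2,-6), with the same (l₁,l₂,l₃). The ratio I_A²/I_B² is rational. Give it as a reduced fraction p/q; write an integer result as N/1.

l's match ⇒ only the (l;m) 3-j factors differ between A and B.
A: triangle coeff Δ(5,2,7) = 1/15015; Σ_t [0,0]: t=0:+1/414720 = 1/414720; (3j)²=2/143 [(5 2 7; 1 2 -3)], sign=+1
B: triangle coeff Δ(5,2,7) = 1/15015; Σ_t [0,0]: t=0:+1/8709120 = 1/8709120; (3j)²=1/21 [(5 2 7; 4 2 -6)], sign=-1
I_A²/I_B² = (2/143)/(1/21) = 42/143

42/143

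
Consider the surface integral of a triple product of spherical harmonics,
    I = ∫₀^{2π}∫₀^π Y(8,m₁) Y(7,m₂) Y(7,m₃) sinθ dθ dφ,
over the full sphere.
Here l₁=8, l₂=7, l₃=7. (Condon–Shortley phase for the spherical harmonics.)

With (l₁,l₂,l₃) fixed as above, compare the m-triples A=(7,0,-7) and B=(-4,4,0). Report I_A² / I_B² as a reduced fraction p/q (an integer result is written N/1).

845/361

l's match ⇒ only the (l;m) 3-j factors differ between A and B.
A: triangle coeff Δ(8,7,7) = 1/22086194130; Σ_t [1,1]: t=1:−1/146313216000 = -1/146313216000; (3j)²=91/14858 [(8 7 7; 7 0 -7)], sign=-1
B: triangle coeff Δ(8,7,7) = 1/22086194130; Σ_t [5,8]: t=5:−1/2612736000 t=6:+1/248832000 t=7:−1/174182400 t=8:+1/836075520 = -19/20901888000; (3j)²=133/50830 [(8 7 7; -4 4 0)], sign=+1
I_A²/I_B² = (91/14858)/(133/50830) = 845/361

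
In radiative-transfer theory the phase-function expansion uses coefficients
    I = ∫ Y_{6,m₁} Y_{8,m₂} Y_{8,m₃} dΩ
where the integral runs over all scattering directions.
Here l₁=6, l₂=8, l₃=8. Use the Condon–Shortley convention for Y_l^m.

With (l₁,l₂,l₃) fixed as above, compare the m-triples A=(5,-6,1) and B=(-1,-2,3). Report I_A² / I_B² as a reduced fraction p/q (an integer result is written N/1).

l's match ⇒ only the (l;m) 3-j factors differ between A and B.
A: triangle coeff Δ(6,8,8) = 1/13742520792; Σ_t [0,1]: t=0:+1/6967296000 t=1:−1/31352832000 = 1/8957952000; (3j)²=343/29716 [(6 8 8; 5 -6 1)], sign=-1
B: triangle coeff Δ(6,8,8) = 1/13742520792; Σ_t [1,6]: t=1:−1/1244160000 t=2:+1/99532800 t=3:−1/52254720 t=4:+1/139345920 t=5:−1/2090188800 t=6:+1/313528320000 = -143/44789760000; (3j)²=1001/178296 [(6 8 8; -1 -2 3)], sign=+1
I_A²/I_B² = (343/29716)/(1001/178296) = 294/143

294/143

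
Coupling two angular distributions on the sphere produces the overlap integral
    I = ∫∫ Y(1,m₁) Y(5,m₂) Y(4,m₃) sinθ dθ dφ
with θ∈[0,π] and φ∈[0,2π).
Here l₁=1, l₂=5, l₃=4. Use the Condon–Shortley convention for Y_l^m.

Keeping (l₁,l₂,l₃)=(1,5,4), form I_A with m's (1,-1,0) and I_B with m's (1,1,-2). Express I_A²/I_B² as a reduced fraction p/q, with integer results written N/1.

5/2

l's match ⇒ only the (l;m) 3-j factors differ between A and B.
A: triangle coeff Δ(1,5,4) = 1/495; Σ_t [0,0]: t=0:+1/1152 = 1/1152; (3j)²=1/33 [(1 5 4; 1 -1 0)], sign=+1
B: triangle coeff Δ(1,5,4) = 1/495; Σ_t [0,0]: t=0:+1/2880 = 1/2880; (3j)²=2/165 [(1 5 4; 1 1 -2)], sign=+1
I_A²/I_B² = (1/33)/(2/165) = 5/2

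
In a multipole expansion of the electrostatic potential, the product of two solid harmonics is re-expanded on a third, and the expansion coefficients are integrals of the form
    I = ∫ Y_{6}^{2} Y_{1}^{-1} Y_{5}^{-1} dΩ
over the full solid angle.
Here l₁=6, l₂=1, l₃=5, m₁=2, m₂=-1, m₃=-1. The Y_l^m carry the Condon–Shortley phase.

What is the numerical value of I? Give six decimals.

0.216205

m-sum 0 ✓  L=12 even ✓  5≤5≤7 ✓
Π(2lᵢ+1) = 13×3×11 = 429
triangle coeff Δ(6,1,5) = 1/858
Σ_t [1,1]: t=1:−1/14400 = -1/14400
(3j)²=6/143 [(6 1 5; 0 0 0)], sign=+1
Σ_t [0,0]: t=0:+1/34560 = 1/34560
(3j)²=14/429 [(6 1 5; 2 -1 -1)], sign=+1
⇒ 4πI² = 84/143
I = (+1)√(84/143/(4π)) = 0.21620548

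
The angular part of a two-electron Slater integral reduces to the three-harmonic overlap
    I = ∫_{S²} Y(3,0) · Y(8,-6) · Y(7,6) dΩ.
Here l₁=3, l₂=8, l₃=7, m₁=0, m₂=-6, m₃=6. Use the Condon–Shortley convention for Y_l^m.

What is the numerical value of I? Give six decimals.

Checks pass: Σm=0; 18 even; l₃=7∈[5,11].
(2·3+1)(2·8+1)(2·7+1) = 1785
Δ: 4! 2! 12! / 19! → 1/5290740
sum: t=1:−1/7257600 t=2:+1/2073600 t=3:−1/7257600 = 1/4838400
3j²(3 8 7; 0 0 0) = Δ·Π!·Σ² = 252/20995  (sign -1)
sum: t=1:−1/479001600 t=2:+1/1916006400 = -1/638668800
3j²(3 8 7; 0 -6 6) = Δ·Π!·Σ² = 117/6460  (sign +1)
combine: 4πI² = 1785·252/20995·117/6460 = 11907/30685
take √, sign -1: I = -0.17572485

-0.175725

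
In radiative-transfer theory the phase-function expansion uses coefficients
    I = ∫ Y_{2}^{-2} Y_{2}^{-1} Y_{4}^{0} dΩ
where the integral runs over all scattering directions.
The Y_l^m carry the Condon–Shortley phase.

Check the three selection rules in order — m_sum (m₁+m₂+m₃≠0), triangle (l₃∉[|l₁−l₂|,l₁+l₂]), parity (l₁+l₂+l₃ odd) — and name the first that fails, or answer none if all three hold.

azimuthal sum: -2 − 1 + 0 = -3  ✗
0 ≤ 4 ≤ 4 (triangle on l)
L = 2 + 2 + 4 = 8 (even)

m_sum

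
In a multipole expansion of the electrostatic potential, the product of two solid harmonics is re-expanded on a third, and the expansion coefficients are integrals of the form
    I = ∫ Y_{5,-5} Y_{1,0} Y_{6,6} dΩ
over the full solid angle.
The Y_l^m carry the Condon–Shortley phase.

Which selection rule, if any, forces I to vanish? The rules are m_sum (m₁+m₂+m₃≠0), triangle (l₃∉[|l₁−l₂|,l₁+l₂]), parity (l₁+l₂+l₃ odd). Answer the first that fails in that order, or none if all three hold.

azimuthal sum: -5 + 0 + 6 = 1  ✗
4 ≤ 6 ≤ 6 (triangle on l)
L = 5 + 1 + 6 = 12 (even)

m_sum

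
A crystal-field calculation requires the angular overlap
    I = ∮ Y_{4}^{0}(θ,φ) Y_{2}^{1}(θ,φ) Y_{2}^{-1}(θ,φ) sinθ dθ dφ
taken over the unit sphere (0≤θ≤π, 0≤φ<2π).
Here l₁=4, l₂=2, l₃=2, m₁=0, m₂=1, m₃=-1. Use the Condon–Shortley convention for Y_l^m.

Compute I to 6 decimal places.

0.161197

Rules hold: Σm=0, L=8 even, 2≤2≤6.
N = 9·5·5 = 225
Δ = 4!·4!·0!/9! = 1/630
Racah Σ t=2..2: t=2:+1/16 = 1/16
⇒ 3j(4 2 2; 0 0 0)² = 2/35, sgn +1
Racah Σ t=3..3: t=3:−1/36 = -1/36
⇒ 3j(4 2 2; 0 1 -1)² = 8/315, sgn +1
4πI² = N·(3j₀)²·(3jₘ)² = 16/49
I = +1·√(0.326531/4π) = 0.16119702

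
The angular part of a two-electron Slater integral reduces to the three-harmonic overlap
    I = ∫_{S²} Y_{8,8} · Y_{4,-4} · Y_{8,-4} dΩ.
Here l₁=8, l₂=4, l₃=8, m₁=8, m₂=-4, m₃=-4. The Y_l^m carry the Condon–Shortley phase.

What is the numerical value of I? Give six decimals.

0.034941

Rules hold: Σm=0, L=20 even, 4≤8≤12.
N = 17·9·17 = 2601
Δ = 4!·12!·4!/21! = 1/185175900
Racah Σ t=0..4: t=0:+1/557383680 t=1:−1/21772800 t=2:+1/8294400 t=3:−1/21772800 t=4:+1/557383680 = 1/30965760
⇒ 3j(8 4 8; 0 0 0)² = 36/4199, sgn +1
Racah Σ t=0..0: t=0:+1/275904921600 = 1/275904921600
⇒ 3j(8 4 8; 8 -4 -4)² = 2/2907, sgn +1
4πI² = N·(3j₀)²·(3jₘ)² = 72/4693
I = +1·√(0.015342/4π) = 0.03494106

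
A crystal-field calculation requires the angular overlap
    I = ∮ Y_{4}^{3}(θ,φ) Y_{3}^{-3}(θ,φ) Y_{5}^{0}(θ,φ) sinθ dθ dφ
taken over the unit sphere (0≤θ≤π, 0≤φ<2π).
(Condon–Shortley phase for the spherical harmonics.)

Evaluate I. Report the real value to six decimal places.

m-sum 0 ✓  L=12 even ✓  1≤5≤7 ✓
Π(2lᵢ+1) = 9×7×11 = 693
triangle coeff Δ(4,3,5) = 1/180180
Σ_t [0,2]: t=0:+1/576 t=1:−1/144 t=2:+1/576 = -1/288
(3j)²=20/1001 [(4 3 5; 0 0 0)], sign=+1
Σ_t [0,0]: t=0:+1/5760 = 1/5760
(3j)²=5/572 [(4 3 5; 3 -3 0)], sign=-1
⇒ 4πI² = 225/1859
I = (-1)√(225/1859/(4π)) = -0.09814013

-0.098140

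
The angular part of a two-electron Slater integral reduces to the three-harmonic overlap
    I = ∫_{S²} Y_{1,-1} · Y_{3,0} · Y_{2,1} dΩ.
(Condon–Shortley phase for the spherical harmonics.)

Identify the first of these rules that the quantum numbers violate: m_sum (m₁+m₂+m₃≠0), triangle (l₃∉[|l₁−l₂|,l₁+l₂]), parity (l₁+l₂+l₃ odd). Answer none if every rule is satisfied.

none

m₁+m₂+m₃ = -1 + 0 + 1 = 0  ✓
triangle: |1−3|=2 ≤ l₃=2 ≤ 1+3=4  ✓
parity: l₁+l₂+l₃ = 6 is even  ✓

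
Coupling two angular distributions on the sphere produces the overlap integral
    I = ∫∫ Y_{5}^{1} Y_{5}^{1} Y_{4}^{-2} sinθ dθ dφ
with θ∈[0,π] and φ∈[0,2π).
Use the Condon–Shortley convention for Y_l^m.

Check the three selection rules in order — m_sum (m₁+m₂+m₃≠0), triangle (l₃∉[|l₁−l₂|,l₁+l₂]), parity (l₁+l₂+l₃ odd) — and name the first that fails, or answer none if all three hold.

Σmᵢ = 0  ✓
l₃∈[|l₁−l₂|,l₁+l₂]=[0,10], have l₃=4  ✓
Σlᵢ = 14 ⇒ even  ✓

none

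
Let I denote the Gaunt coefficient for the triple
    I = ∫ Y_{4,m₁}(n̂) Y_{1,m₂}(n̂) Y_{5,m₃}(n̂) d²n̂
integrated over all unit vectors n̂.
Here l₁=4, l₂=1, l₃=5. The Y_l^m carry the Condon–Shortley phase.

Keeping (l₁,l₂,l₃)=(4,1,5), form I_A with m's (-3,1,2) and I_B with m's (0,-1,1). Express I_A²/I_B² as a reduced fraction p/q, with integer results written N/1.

1/5

Shared (l₁,l₂,l₃)=(4,1,5): N and (l;000)² cancel in I_A²/I_B².
A: Δ = 0!·8!·2!/11! = 1/495; Racah Σ t=0..0: t=0:+1/10080 = 1/10080; ⇒ 3j(4 1 5; -3 1 2)² = 1/165, sgn -1
B: Δ = 0!·8!·2!/11! = 1/495; Racah Σ t=0..0: t=0:+1/1152 = 1/1152; ⇒ 3j(4 1 5; 0 -1 1)² = 1/33, sgn +1
I_A²/I_B² = (1/165)/(1/33) = 1/5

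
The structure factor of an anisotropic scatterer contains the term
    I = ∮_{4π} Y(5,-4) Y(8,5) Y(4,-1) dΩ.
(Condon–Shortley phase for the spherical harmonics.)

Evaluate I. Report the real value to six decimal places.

0.000000

Σlᵢ=17 odd — θ-integrand is odd under cosθ→−cosθ; I=0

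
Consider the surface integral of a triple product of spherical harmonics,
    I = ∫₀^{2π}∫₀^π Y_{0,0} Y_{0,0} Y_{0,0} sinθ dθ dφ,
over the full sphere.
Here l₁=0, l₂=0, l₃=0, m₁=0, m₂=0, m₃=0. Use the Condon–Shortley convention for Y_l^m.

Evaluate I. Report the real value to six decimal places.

m-sum 0 ✓  L=0 even ✓  0≤0≤0 ✓
Π(2lᵢ+1) = 1×1×1 = 1
triangle coeff Δ(0,0,0) = 1/1
Σ_t [0,0]: t=0:+1/1 = 1/1
(3j)²=1/1 [(0 0 0; 0 0 0)], sign=+1
(m-triple is (0,0,0) — same symbol as above.)
⇒ 4πI² = 1/1
I = (+1)√(1/1/(4π)) = 0.28209479

0.282095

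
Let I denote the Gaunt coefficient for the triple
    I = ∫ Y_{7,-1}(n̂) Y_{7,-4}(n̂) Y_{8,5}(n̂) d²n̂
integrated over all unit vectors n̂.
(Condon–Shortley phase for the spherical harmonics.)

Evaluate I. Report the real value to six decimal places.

0.119600

Rules hold: Σm=0, L=22 even, 0≤8≤14.
N = 15·15·17 = 3825
Δ = 6!·8!·8!/23! = 1/22086194130
Racah Σ t=0..6: t=0:+1/18289152000 t=1:−1/248832000 t=2:+1/24883200 t=3:−1/11943936 t=4:+1/24883200 t=5:−1/248832000 t=6:+1/18289152000 = -11/975421440
⇒ 3j(7 7 8; 0 0 0)² = 1750/289731, sgn -1
Racah Σ t=0..3: t=0:+1/20901888000 t=1:−1/870912000 t=2:+1/348364800 t=3:−1/1045094400 = 17/20901888000
⇒ 3j(7 7 8; -1 -4 5)² = 17/2185, sgn -1
4πI² = N·(3j₀)²·(3jₘ)² = 446250/2482597
I = +1·√(0.179751/4π) = 0.11959997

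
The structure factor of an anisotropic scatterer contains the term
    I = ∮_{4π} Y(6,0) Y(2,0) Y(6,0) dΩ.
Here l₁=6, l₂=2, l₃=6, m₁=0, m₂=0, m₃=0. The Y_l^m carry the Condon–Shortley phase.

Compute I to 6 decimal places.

m-sum 0 ✓  L=14 even ✓  4≤6≤8 ✓
Π(2lᵢ+1) = 13×5×13 = 845
triangle coeff Δ(6,2,6) = 1/90090
Σ_t [0,2]: t=0:+1/69120 t=1:−1/14400 t=2:+1/69120 = -7/172800
(3j)²=14/715 [(6 2 6; 0 0 0)], sign=-1
(m-triple is (0,0,0) — same symbol as above.)
⇒ 4πI² = 196/605
I = (+1)√(196/605/(4π)) = 0.16056298

0.160563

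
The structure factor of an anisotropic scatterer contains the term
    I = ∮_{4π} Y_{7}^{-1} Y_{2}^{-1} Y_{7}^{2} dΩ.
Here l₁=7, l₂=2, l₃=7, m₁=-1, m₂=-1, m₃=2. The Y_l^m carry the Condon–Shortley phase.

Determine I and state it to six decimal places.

0.077064

m-sum 0 ✓  L=16 even ✓  5≤7≤9 ✓
Π(2lᵢ+1) = 15×5×15 = 1125
triangle coeff Δ(7,2,7) = 1/185640
Σ_t [0,2]: t=0:+1/2419200 t=1:−1/518400 t=2:+1/2419200 = -1/907200
(3j)²=56/3315 [(7 2 7; 0 0 0)], sign=+1
Σ_t [0,1]: t=0:+1/1935360 t=1:−1/1209600 = -1/3225600
(3j)²=243/61880 [(7 2 7; -1 -1 2)], sign=+1
⇒ 4πI² = 3645/48841
I = (+1)√(3645/48841/(4π)) = 0.07706400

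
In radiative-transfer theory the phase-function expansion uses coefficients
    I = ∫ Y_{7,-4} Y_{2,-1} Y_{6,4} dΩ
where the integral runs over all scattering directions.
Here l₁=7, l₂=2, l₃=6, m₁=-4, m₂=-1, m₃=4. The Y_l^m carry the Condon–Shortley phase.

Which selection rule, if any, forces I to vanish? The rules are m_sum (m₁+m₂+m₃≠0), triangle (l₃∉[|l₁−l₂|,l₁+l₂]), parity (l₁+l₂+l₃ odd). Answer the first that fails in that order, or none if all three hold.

m_sum

Σmᵢ = -1  ✗
l₃∈[|l₁−l₂|,l₁+l₂]=[5,9], have l₃=6
Σlᵢ = 15 ⇒ odd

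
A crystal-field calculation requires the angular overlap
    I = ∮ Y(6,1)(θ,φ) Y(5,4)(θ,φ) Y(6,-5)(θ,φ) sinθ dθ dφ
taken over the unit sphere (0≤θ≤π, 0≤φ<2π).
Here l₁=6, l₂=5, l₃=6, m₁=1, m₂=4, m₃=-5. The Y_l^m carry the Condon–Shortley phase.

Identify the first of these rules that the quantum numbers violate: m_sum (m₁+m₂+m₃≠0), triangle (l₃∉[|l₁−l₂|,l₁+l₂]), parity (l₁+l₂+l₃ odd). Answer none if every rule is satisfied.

parity

azimuthal sum: 1 + 4 − 5 = 0  ✓
1 ≤ 6 ≤ 11 (triangle on l)  ✓
L = 6 + 5 + 6 = 17 (odd)  ✗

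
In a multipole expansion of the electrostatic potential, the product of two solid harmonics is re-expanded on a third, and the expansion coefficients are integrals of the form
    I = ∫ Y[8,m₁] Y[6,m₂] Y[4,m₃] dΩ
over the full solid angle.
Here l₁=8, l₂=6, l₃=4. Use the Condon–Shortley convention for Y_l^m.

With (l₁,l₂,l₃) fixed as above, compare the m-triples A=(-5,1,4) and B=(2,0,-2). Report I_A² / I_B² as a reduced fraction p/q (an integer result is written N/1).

l's match ⇒ only the (l;m) 3-j factors differ between A and B.
A: triangle coeff Δ(8,6,4) = 1/23279256; Σ_t [7,7]: t=7:−1/43545600 = -1/43545600; (3j)²=20/969 [(8 6 4; -5 1 4)], sign=-1
B: triangle coeff Δ(8,6,4) = 1/23279256; Σ_t [4,6]: t=4:+1/1658880 t=5:−1/1728000 t=6:+1/24883200 = 1/15552000; (3j)²=16/46189 [(8 6 4; 2 0 -2)], sign=+1
I_A²/I_B² = (20/969)/(16/46189) = 715/12

715/12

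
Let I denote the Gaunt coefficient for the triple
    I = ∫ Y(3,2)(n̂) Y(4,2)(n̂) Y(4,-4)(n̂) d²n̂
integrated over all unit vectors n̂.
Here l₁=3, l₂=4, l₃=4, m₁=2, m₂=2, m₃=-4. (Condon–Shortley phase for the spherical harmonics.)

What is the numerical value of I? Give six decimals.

0.000000

Σlᵢ=11 odd — θ-integrand is odd under cosθ→−cosθ; I=0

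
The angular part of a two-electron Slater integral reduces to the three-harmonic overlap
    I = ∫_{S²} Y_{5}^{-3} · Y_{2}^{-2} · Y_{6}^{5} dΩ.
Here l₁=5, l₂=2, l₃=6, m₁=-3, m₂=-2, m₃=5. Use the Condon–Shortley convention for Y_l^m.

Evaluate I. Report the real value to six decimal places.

0.000000

l₁+l₂+l₃=13 is odd: 3j(l;000)=0 ⇒ I=0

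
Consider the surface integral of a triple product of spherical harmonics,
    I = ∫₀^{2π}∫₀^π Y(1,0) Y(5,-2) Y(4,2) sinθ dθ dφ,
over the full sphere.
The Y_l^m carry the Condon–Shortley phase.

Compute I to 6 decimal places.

m-sum 0 ✓  L=10 even ✓  4≤4≤6 ✓
Π(2lᵢ+1) = 3×11×9 = 297
triangle coeff Δ(1,5,4) = 1/495
Σ_t [1,1]: t=1:−1/576 = -1/576
(3j)²=5/99 [(1 5 4; 0 0 0)], sign=-1
Σ_t [1,1]: t=1:−1/1440 = -1/1440
(3j)²=7/165 [(1 5 4; 0 -2 2)], sign=-1
⇒ 4πI² = 7/11
I = (+1)√(7/11/(4π)) = 0.22503380

0.225034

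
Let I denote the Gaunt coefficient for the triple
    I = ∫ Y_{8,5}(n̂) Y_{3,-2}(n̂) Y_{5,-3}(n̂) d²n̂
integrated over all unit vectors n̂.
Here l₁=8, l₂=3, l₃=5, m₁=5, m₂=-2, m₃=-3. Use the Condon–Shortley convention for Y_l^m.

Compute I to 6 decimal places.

-0.260873

Rules hold: Σm=0, L=16 even, 5≤5≤11.
N = 17·7·11 = 1309
Δ = 6!·10!·0!/17! = 1/136136
Racah Σ t=3..3: t=3:−1/518400 = -1/518400
⇒ 3j(8 3 5; 0 0 0)² = 56/2431, sgn +1
Racah Σ t=1..1: t=1:−1/9676800 = -1/9676800
⇒ 3j(8 3 5; 5 -2 -3)² = 27/952, sgn -1
4πI² = N·(3j₀)²·(3jₘ)² = 189/221
I = -1·√(0.855204/4π) = -0.26087342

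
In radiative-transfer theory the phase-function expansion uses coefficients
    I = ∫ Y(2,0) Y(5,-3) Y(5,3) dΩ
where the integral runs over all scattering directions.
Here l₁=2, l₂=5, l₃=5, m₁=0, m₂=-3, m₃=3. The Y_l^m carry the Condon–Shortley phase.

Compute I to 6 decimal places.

-0.016174

Checks pass: Σm=0; 12 even; l₃=5∈[3,7].
(2·2+1)(2·5+1)(2·5+1) = 605
Δ: 2! 2! 8! / 13! → 1/38610
sum: t=0:+1/2880 t=1:−1/576 t=2:+1/2880 = -1/960
3j²(2 5 5; 0 0 0) = Δ·Π!·Σ² = 10/429  (sign +1)
sum: t=0:+1/5760 t=1:−1/5040 t=2:+1/161280 = -1/53760
3j²(2 5 5; 0 -3 3) = Δ·Π!·Σ² = 1/4290  (sign -1)
combine: 4πI² = 605·10/429·1/4290 = 5/1521
take √, sign -1: I = -0.01617393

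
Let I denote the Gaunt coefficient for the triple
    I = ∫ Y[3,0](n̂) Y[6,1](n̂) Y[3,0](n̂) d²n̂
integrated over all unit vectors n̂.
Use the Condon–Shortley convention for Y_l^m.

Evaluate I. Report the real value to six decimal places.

Σmᵢ = 1 ≠ 0, so the φ-integral vanishes; I = 0

0.000000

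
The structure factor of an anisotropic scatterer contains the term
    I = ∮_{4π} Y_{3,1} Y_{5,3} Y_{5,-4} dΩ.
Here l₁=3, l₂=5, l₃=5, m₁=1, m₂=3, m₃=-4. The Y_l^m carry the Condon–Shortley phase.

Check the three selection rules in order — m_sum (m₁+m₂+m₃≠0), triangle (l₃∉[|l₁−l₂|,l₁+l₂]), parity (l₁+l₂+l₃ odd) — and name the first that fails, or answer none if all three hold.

Σmᵢ = 0  ✓
l₃∈[|l₁−l₂|,l₁+l₂]=[2,8], have l₃=5  ✓
Σlᵢ = 13 ⇒ odd  ✗

parity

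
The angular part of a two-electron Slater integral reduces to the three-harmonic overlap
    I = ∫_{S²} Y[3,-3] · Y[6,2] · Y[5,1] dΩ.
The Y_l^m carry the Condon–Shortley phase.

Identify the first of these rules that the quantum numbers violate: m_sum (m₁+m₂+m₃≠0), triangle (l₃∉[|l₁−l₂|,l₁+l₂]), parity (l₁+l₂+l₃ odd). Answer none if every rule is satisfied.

Σmᵢ = 0  ✓
l₃∈[|l₁−l₂|,l₁+l₂]=[3,9], have l₃=5  ✓
Σlᵢ = 14 ⇒ even  ✓

none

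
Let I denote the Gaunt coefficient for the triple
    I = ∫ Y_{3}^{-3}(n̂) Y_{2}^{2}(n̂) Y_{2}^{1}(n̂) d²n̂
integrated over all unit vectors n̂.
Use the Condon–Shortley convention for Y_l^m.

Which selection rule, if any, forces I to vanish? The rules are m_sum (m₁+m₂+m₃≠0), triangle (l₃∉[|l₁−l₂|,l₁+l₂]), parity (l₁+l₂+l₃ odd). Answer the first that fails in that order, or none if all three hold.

m₁+m₂+m₃ = -3 + 2 + 1 = 0  ✓
triangle: |3−2|=1 ≤ l₃=2 ≤ 3+2=5  ✓
parity: l₁+l₂+l₃ = 7 is odd  ✗

parity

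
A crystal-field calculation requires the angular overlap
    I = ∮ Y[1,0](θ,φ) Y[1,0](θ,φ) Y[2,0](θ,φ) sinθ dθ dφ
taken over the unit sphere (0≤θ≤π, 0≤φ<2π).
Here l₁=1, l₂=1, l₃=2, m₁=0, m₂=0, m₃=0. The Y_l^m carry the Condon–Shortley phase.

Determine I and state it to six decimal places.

m-sum 0 ✓  L=4 even ✓  0≤2≤2 ✓
Π(2lᵢ+1) = 3×3×5 = 45
triangle coeff Δ(1,1,2) = 1/30
Σ_t [0,0]: t=0:+1/1 = 1/1
(3j)²=2/15 [(1 1 2; 0 0 0)], sign=+1
(m-triple is (0,0,0) — same symbol as above.)
⇒ 4πI² = 4/5
I = (+1)√(4/5/(4π)) = 0.25231325

0.252313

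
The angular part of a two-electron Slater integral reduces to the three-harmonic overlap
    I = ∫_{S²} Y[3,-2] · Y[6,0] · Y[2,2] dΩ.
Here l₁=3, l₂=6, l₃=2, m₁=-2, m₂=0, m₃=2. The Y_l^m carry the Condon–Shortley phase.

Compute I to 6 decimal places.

0.000000

triangle: need 3≤l₃≤9, have 2; I=0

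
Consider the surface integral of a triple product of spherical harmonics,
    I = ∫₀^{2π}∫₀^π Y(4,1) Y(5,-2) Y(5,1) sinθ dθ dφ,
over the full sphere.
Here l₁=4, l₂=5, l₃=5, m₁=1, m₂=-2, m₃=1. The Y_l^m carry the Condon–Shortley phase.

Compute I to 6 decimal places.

0.128377

Rules hold: Σm=0, L=14 even, 1≤5≤9.
N = 9·11·11 = 1089
Δ = 4!·4!·6!/15! = 1/3153150
Racah Σ t=0..4: t=0:+1/69120 t=1:−1/1728 t=2:+1/576 t=3:−1/1728 t=4:+1/69120 = 7/11520
⇒ 3j(4 5 5; 0 0 0)² = 2/143, sgn -1
Racah Σ t=0..3: t=0:+1/5184 t=1:−1/1152 t=2:+1/2880 t=3:−1/103680 = -7/20736
⇒ 3j(4 5 5; 1 -2 1)² = 35/2574, sgn -1
4πI² = N·(3j₀)²·(3jₘ)² = 35/169
I = +1·√(0.207101/4π) = 0.12837656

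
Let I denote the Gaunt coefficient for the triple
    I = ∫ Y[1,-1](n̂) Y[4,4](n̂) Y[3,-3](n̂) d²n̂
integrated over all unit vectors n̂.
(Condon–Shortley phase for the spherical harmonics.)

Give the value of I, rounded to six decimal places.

0.325735

Checks pass: Σm=0; 8 even; l₃=3∈[3,5].
(2·1+1)(2·4+1)(2·3+1) = 189
Δ: 2! 0! 6! / 9! → 1/252
sum: t=1:−1/36 = -1/36
3j²(1 4 3; 0 0 0) = Δ·Π!·Σ² = 4/63  (sign +1)
sum: t=2:+1/1440 = 1/1440
3j²(1 4 3; -1 4 -3) = Δ·Π!·Σ² = 1/9  (sign +1)
combine: 4πI² = 189·4/63·1/9 = 4/3
take √, sign +1: I = 0.32573501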